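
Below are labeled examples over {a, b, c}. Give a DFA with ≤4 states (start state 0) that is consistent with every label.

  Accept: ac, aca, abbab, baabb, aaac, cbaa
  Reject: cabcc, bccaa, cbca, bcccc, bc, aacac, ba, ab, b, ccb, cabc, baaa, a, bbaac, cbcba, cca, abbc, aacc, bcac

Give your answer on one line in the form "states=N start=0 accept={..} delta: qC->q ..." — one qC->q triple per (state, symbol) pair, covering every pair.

Fold the examples into a partial DFA from state 0: repeatedly fix the first undefined (state, symbol) met by the shortest-then-alphabetical prefix, trying targets in increasing order and rejecting any under which an Accept and a Reject string meet in one state with the same remainder; add a state when all current targets are rejected. Accepting states are where Accept strings end.
a: 0a undefined. 0a->0: ok.
b: 0b undefined. 0b->0: no, ac/bc meet in 0 with "c" left. Open state 1: 0b->1.
c: 0c undefined. 0c->0: no, ac/aacac meet in 0. 0c->1: no, ac/ab meet in 1. Open state 2: 0c->2.
ba: 1a undefined. 1a->0: ok.
bb: 1b undefined. 1b->0: no, ac/bbaac meet in 2. 1b->1: no, ac/bbaac meet in 2. 1b->2: ok.
bc: 1c undefined. 1c->0: no, ac/bcac meet in 2. 1c->1: no, ac/bcac meet in 2. 1c->2: no, ac/bc meet in 2. Open state 3: 1c->3.
ca: 2a undefined. 2a->0: no, ac/aacac meet in 2. 2a->1: no, ac/bbaac meet in 2. 2a->2: ok.
cb: 2b undefined. 2b->0: no, ac/cbca meet in 2. 2b->1: no, abbab/ab meet in 1. 2b->2: ok.
cc: 2c undefined. 2c->0: no, ac/cabcc meet in 2. 2c->1: no, ac/ccb meet in 2. 2c->2: no, ac/cabcc meet in 2. 2c->3: ok.
bca: 3a undefined. 3a->0: no, ac/bcac meet in 2. 3a->1: ok.
bcc: 3c undefined. 3c->0: ok.
ccb: 3b undefined. 3b->0: ok.
All examples now run through 4 states with every (state, symbol) defined. Accept strings end in {2}, Reject strings end in {0,1,3}; accept={2}.

states=4 start=0 accept={2} delta: 0a->0 0b->1 0c->2 1a->0 1b->2 1c->3 2a->2 2b->2 2c->3 3a->1 3b->0 3c->0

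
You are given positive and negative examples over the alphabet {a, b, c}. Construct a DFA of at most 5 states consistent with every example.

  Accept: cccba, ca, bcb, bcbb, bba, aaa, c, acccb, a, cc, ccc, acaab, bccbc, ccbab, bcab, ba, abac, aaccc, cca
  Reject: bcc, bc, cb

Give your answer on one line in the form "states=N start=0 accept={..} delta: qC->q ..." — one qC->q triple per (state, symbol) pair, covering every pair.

Fold the examples into a partial DFA from state 0: repeatedly fix the first undefined (state, symbol) met by the shortest-then-alphabetical prefix, trying targets in increasing order and rejecting any under which an Accept and a Reject string meet in one state with the same remainder; add a state when all current targets are rejected. Accepting states are where Accept strings end.
a: 0a undefined. 0a->0: ok.
b: 0b undefined. 0b->0: no, bcb/cb meet in 0 with "cb" left. Open state 1: 0b->1.
c: 0c undefined. 0c->0: no, acccb/cb meet in 1. 0c->1: no, cc/bc meet in 1 with "c" left. Open state 2: 0c->2.
ba: 1a undefined. 1a->0: ok.
bb: 1b undefined. 1b->0: ok.
bc: 1c undefined. 1c->0: no, bcbb/bc meet in 0. 1c->1: no, bcbb/bcc meet in 1. 1c->2: no, bcb/cb meet in 2 with "b" left. Open state 3: 1c->3.
ca: 2a undefined. 2a->0: ok.
cb: 2b undefined. 2b->0: no, ca/cb meet in 0. 2b->1: no, acaab/cb meet in 1. 2b->2: no, c/cb meet in 2. 2b->3: ok.
cc: 2c undefined. 2c->0: no, acccb/bc meet in 3. 2c->1: no, ccc/bc meet in 3. 2c->2: no, acccb/bc meet in 3. 2c->3: no, cc/bc meet in 3. Open state 4: 2c->4.
bca: 3a undefined. 3a->0: ok.
bcb: 3b undefined. 3b->0: ok.
bcc: 3c undefined. 3c->0: no, ca/bcc meet in 0. 3c->1: no, bcbb/bcc meet in 1. 3c->2: no, c/bcc meet in 2. 3c->3: ok.
cca: 4a undefined. 4a->0: ok.
ccb: 4b undefined. 4b->0: ok.
ccc: 4c undefined. 4c->0: ok.
All examples now run through 5 states with every (state, symbol) defined. Accept strings end in {0,1,2,4}, Reject strings end in {3}; accept={0,1,2,4}.

states=5 start=0 accept={0,1,2,4} delta: 0a->0 0b->1 0c->2 1a->0 1b->0 1c->3 2a->0 2b->3 2c->4 3a->0 3b->0 3c->3 4a->0 4b->0 4c->0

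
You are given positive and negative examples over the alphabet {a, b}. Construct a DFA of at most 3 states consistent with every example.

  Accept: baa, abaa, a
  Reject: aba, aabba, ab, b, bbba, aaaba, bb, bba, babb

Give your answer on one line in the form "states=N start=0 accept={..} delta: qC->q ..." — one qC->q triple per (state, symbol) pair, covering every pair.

states=3 start=0 accept={0} delta: 0a->0 0b->1 1a->2 1b->1 2a->0 2b->0

Fold the examples into a partial DFA from state 0: repeatedly fix the first undefined (state, symbol) met by the shortest-then-alphabetical prefix, trying targets in increasing order and rejecting any under which an Accept and a Reject string meet in one state with the same remainder; add a state when all current targets are rejected. Accepting states are where Accept strings end.
a: 0a undefined. 0a->0: ok.
b: 0b undefined. 0b->0: no, baa/aba meet in 0. Open state 1: 0b->1.
ba: 1a undefined. 1a->0: no, baa/aba meet in 0. 1a->1: no, baa/aba meet in 1. Open state 2: 1a->2.
bb: 1b undefined. 1b->0: no, a/aabba meet in 0. 1b->1: ok.
baa: 2a undefined. 2a->0: ok.
bab: 2b undefined. 2b->0: ok.
All examples now run through 3 states with every (state, symbol) defined. Accept strings end in {0}, Reject strings end in {1,2}; accept={0}.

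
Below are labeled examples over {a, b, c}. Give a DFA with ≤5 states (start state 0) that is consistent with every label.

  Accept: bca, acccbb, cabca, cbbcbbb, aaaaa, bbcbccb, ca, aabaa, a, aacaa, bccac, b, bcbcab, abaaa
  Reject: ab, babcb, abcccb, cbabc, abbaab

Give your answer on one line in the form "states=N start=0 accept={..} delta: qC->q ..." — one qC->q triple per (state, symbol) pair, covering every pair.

State merging on the prefix tree: take the shortest (then alphabetical) example prefix whose next move is undefined and point that move at state 0, else 1, else 2, ...; a target is out if some Accept/Reject pair would then sit in one state with the same input left (inseparable). If every existing state is out, open a new one.
a: 0a undefined. 0a->0: no, b/ab meet in 0 with "b" left. Open state 1: 0a->1.
b: 0b undefined. 0b->0: ok.
c: 0c undefined. 0c->0: no, bcbcab/ab meet in 1 with "b" left. 0c->1: ok.
aa: 1a undefined. 1a->0: ok.
ab: 1b undefined. 1b->0: no, bca/ab meet in 0. 1b->1: no, aaaaa/ab meet in 1. Open state 2: 1b->2.
ac: 1c undefined. 1c->0: ok.
aba: 2a undefined. 2a->0: no, aaaaa/cbabc meet in 1. 2a->1: ok.
abb: 2b undefined. 2b->0: no, bca/abbaab meet in 0. 2b->1: ok.
abc: 2c undefined. 2c->0: no, bca/babcb meet in 0. 2c->1: no, aaaaa/cbabc meet in 1. 2c->2: no, aaaaa/babcb meet in 1. Open state 3: 2c->3.
abcc: 3c undefined. 3c->0: ok.
babcb: 3b undefined. 3b->0: no, bca/babcb meet in 0. 3b->1: no, aaaaa/babcb meet in 1. 3b->2: ok.
bcbca: 3a undefined. 3a->0: ok.
All examples now run through 4 states with every (state, symbol) defined. Accept strings end in {0,1}, Reject strings end in {2,3}; accept={0,1}.

states=4 start=0 accept={0,1} delta: 0a->1 0b->0 0c->1 1a->0 1b->2 1c->0 2a->1 2b->1 2c->3 3a->0 3b->2 3c->0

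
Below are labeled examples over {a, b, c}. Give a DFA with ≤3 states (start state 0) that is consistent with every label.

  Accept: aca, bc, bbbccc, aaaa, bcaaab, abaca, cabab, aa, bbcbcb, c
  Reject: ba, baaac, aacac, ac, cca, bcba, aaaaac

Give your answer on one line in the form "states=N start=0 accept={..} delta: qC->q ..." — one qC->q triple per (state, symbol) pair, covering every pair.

Fold the examples into a partial DFA from state 0: repeatedly fix the first undefined (state, symbol) met by the shortest-then-alphabetical prefix, trying targets in increasing order and rejecting any under which an Accept and a Reject string meet in one state with the same remainder; add a state when all current targets are rejected. Accepting states are where Accept strings end.
a: 0a undefined. 0a->0: no, c/ac meet in 0 with "c" left. Open state 1: 0a->1.
b: 0b undefined. 0b->0: ok.
c: 0c undefined. 0c->0: ok.
aa: 1a undefined. 1a->0: ok.
ab: 1b undefined. 1b->0: ok.
ac: 1c undefined. 1c->0: no, aca/ba meet in 1. 1c->1: ok.
All examples now run through 2 states with every (state, symbol) defined. Accept strings end in {0}, Reject strings end in {1}; accept={0}.

states=2 start=0 accept={0} delta: 0a->1 0b->0 0c->0 1a->0 1b->0 1c->1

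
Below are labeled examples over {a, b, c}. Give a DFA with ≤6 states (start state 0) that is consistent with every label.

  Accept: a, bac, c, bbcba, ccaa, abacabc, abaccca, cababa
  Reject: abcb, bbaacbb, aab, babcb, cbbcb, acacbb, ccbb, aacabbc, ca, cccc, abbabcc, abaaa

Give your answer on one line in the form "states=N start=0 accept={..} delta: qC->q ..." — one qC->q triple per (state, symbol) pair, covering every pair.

Fold the examples into a partial DFA from state 0: repeatedly fix the first undefined (state, symbol) met by the shortest-then-alphabetical prefix, trying targets in increasing order and rejecting any under which an Accept and a Reject string meet in one state with the same remainder; add a state when all current targets are rejected. Accepting states are where Accept strings end.
a: 0a undefined. 0a->0: ok.
b: 0b undefined. 0b->0: no, a/aab meet in 0. Open state 1: 0b->1.
c: 0c undefined. 0c->0: no, a/ca meet in 0. 0c->1: no, c/aab meet in 1. Open state 2: 0c->2.
ba: 1a undefined. 1a->0: no, a/abaaa meet in 0. 1a->1: ok.
bb: 1b undefined. 1b->0: ok.
ca: 2a undefined. 2a->0: no, a/ca meet in 0. 2a->1: no, bac/aacabbc meet in 1 with "c" left. 2a->2: no, c/ca meet in 2. Open state 3: 2a->3.
cb: 2b undefined. 2b->0: no, a/babcb meet in 0. 2b->1: no, a/bbaacbb meet in 0. 2b->2: no, c/bbaacbb meet in 2. 2b->3: ok.
cc: 2c undefined. 2c->0: no, a/ccbb meet in 0. 2c->1: no, ccaa/aab meet in 1. 2c->2: no, c/cccc meet in 2. 2c->3: ok.
abc: 1c undefined. 1c->0: no, c/abbabcc meet in 2. 1c->1: no, a/abcb meet in 0. 1c->2: ok.
cab: 3b undefined. 3b->0: no, a/bbaacbb meet in 0. 3b->1: no, a/ccbb meet in 0. 3b->2: no, bac/bbaacbb meet in 2. 3b->3: no, abacabc/aacabbc meet in 3 with "c" left. Open state 4: 3b->4.
cca: 3a undefined. 3a->0: ok.
ccc: 3c undefined. 3c->0: no, a/acacbb meet in 0. 3c->1: no, bac/cccc meet in 2. 3c->2: no, abaccca/abcb meet in 3. 3c->3: ok.
caba: 4a undefined. 4a->0: no, cababa/aab meet in 1. 4a->1: ok.
cbbc: 4c undefined. 4c->0: ok.
ccbb: 4b undefined. 4b->0: no, a/acacbb meet in 0. 4b->1: no, bac/aacabbc meet in 2. 4b->2: no, bac/acacbb meet in 2. 4b->3: ok.
All examples now run through 5 states with every (state, symbol) defined. Accept strings end in {0,2}, Reject strings end in {1,3,4}; accept={0,2}.

states=5 start=0 accept={0,2} delta: 0a->0 0b->1 0c->2 1a->1 1b->0 1c->2 2a->3 2b->3 2c->3 3a->0 3b->4 3c->3 4a->1 4b->3 4c->0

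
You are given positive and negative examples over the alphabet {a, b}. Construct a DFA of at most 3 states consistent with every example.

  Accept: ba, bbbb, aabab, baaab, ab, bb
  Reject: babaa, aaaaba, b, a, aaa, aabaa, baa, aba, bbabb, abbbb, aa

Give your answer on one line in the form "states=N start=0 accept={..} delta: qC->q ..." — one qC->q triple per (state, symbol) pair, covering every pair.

states=3 start=0 accept={0} delta: 0a->1 0b->2 1a->1 1b->0 2a->0 2b->0

State merging on the prefix tree: take the shortest (then alphabetical) example prefix whose next move is undefined and point that move at state 0, else 1, else 2, ...; a target is out if some Accept/Reject pair would then sit in one state with the same input left (inseparable). If every existing state is out, open a new one.
a: 0a undefined. 0a->0: no, ba/aaaaba meet in 0 with "ba" left. Open state 1: 0a->1.
b: 0b undefined. 0b->0: no, ba/a meet in 1. 0b->1: no, ba/aa meet in 1 with "a" left. Open state 2: 0b->2.
aa: 1a undefined. 1a->0: no, ba/aaaaba meet in 2 with "a" left. 1a->1: ok.
ab: 1b undefined. 1b->0: ok.
ba: 2a undefined. 2a->0: ok.
bb: 2b undefined. 2b->0: ok.
All examples now run through 3 states with every (state, symbol) defined. Accept strings end in {0}, Reject strings end in {1,2}; accept={0}.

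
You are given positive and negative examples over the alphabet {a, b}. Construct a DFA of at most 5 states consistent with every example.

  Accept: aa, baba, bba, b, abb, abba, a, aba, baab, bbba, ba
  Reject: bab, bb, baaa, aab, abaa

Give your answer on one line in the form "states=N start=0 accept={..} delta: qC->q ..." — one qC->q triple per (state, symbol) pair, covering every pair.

State merging on the prefix tree: take the shortest (then alphabetical) example prefix whose next move is undefined and point that move at state 0, else 1, else 2, ...; a target is out if some Accept/Reject pair would then sit in one state with the same input left (inseparable). If every existing state is out, open a new one.
a: 0a undefined. 0a->0: no, b/aab meet in 0 with "b" left. Open state 1: 0a->1.
b: 0b undefined. 0b->0: no, b/bb meet in 0. 0b->1: ok.
aa: 1a undefined. 1a->0: no, aa/baaa meet in 0. 1a->1: no, aa/baaa meet in 1. Open state 2: 1a->2.
ab: 1b undefined. 1b->0: no, aa/abaa meet in 2. 1b->1: no, b/bb meet in 1. 1b->2: no, aa/bb meet in 2. Open state 3: 1b->3.
aab: 2b undefined. 2b->0: ok.
aba: 3a undefined. 3a->0: no, baba/abaa meet in 1. 3a->1: no, aa/abaa meet in 2. 3a->2: ok.
abb: 3b undefined. 3b->0: no, abb/bab meet in 0. 3b->1: ok.
baa: 2a undefined. 2a->0: no, baba/baaa meet in 1. 2a->1: no, aa/baaa meet in 2. 2a->2: no, aa/baaa meet in 2. 2a->3: no, aa/baaa meet in 2. Open state 4: 2a->4.
baaa: 4a undefined. 4a->0: ok.
baab: 4b undefined. 4b->0: no, baab/bab meet in 0. 4b->1: ok.
All examples now run through 5 states with every (state, symbol) defined. Accept strings end in {1,2}, Reject strings end in {0,3,4}; accept={1,2}.

states=5 start=0 accept={1,2} delta: 0a->1 0b->1 1a->2 1b->3 2a->4 2b->0 3a->2 3b->1 4a->0 4b->1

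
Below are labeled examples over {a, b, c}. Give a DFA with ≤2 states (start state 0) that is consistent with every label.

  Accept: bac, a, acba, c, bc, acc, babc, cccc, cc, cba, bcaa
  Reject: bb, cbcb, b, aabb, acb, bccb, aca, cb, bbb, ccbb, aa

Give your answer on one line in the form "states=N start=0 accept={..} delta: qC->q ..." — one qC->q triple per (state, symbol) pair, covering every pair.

Fold the examples into a partial DFA from state 0: repeatedly fix the first undefined (state, symbol) met by the shortest-then-alphabetical prefix, trying targets in increasing order and rejecting any under which an Accept and a Reject string meet in one state with the same remainder; add a state when all current targets are rejected. Accepting states are where Accept strings end.
a: 0a undefined. 0a->0: no, a/aa meet in 0. Open state 1: 0a->1.
b: 0b undefined. 0b->0: ok.
c: 0c undefined. 0c->0: no, c/bb meet in 0. 0c->1: ok.
aa: 1a undefined. 1a->0: ok.
ac: 1c undefined. 1c->0: no, bac/bb meet in 0. 1c->1: ok.
cb: 1b undefined. 1b->0: ok.
All examples now run through 2 states with every (state, symbol) defined. Accept strings end in {1}, Reject strings end in {0}; accept={1}.

states=2 start=0 accept={1} delta: 0a->1 0b->0 0c->1 1a->0 1b->0 1c->1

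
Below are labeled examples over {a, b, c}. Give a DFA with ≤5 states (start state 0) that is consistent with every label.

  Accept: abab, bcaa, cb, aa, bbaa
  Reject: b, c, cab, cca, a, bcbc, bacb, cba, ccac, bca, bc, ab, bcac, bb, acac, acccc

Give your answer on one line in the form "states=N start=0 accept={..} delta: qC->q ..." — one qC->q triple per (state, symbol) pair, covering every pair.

states=4 start=0 accept={3} delta: 0a->1 0b->0 0c->2 1a->3 1b->1 1c->0 2a->1 2b->3 2c->0 3a->0 3b->3 3c->0

State merging on the prefix tree: take the shortest (then alphabetical) example prefix whose next move is undefined and point that move at state 0, else 1, else 2, ...; a target is out if some Accept/Reject pair would then sit in one state with the same input left (inseparable). If every existing state is out, open a new one.
a: 0a undefined. 0a->0: no, aa/a meet in 0. Open state 1: 0a->1.
b: 0b undefined. 0b->0: ok.
c: 0c undefined. 0c->0: no, cb/b meet in 0. 0c->1: no, cb/ab meet in 1 with "b" left. Open state 2: 0c->2.
aa: 1a undefined. 1a->0: no, aa/b meet in 0. 1a->1: no, aa/a meet in 1. 1a->2: no, aa/c meet in 2. Open state 3: 1a->3.
ab: 1b undefined. 1b->0: no, abab/b meet in 0. 1b->1: ok.
ac: 1c undefined. 1c->0: ok.
ca: 2a undefined. 2a->0: no, bcaa/a meet in 1. 2a->1: ok.
cb: 2b undefined. 2b->0: no, cb/b meet in 0. 2b->1: no, bcaa/cba meet in 3. 2b->2: no, cb/c meet in 2. 2b->3: ok.
cc: 2c undefined. 2c->0: ok.
cba: 3a undefined. 3a->0: ok.
abab: 3b undefined. 3b->0: no, abab/b meet in 0. 3b->1: no, abab/cab meet in 1. 3b->2: no, abab/c meet in 2. 3b->3: ok.
bcbc: 3c undefined. 3c->0: ok.
All examples now run through 4 states with every (state, symbol) defined. Accept strings end in {3}, Reject strings end in {0,1,2}; accept={3}.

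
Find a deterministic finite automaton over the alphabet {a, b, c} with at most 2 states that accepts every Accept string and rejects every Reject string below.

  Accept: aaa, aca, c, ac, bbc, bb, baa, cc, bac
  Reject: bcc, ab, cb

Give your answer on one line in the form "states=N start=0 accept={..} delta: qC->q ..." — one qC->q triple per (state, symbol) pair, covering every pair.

State merging on the prefix tree: take the shortest (then alphabetical) example prefix whose next move is undefined and point that move at state 0, else 1, else 2, ...; a target is out if some Accept/Reject pair would then sit in one state with the same input left (inseparable). If every existing state is out, open a new one.
a: 0a undefined. 0a->0: ok.
b: 0b undefined. 0b->0: no, aaa/ab meet in 0. Open state 1: 0b->1.
c: 0c undefined. 0c->0: ok.
ba: 1a undefined. 1a->0: ok.
bb: 1b undefined. 1b->0: ok.
bc: 1c undefined. 1c->0: no, aaa/bcc meet in 0. 1c->1: ok.
All examples now run through 2 states with every (state, symbol) defined. Accept strings end in {0}, Reject strings end in {1}; accept={0}.

states=2 start=0 accept={0} delta: 0a->0 0b->1 0c->0 1a->0 1b->0 1c->1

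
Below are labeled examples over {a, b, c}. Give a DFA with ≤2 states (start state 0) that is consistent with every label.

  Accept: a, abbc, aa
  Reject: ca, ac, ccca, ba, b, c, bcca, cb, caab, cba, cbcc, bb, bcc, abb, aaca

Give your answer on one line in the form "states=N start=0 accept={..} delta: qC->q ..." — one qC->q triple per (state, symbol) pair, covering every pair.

states=2 start=0 accept={0} delta: 0a->0 0b->1 0c->1 1a->1 1b->1 1c->0

Fold the examples into a partial DFA from state 0: repeatedly fix the first undefined (state, symbol) met by the shortest-then-alphabetical prefix, trying targets in increasing order and rejecting any under which an Accept and a Reject string meet in one state with the same remainder; add a state when all current targets are rejected. Accepting states are where Accept strings end.
a: 0a undefined. 0a->0: ok.
b: 0b undefined. 0b->0: no, a/ba meet in 0. Open state 1: 0b->1.
c: 0c undefined. 0c->0: no, a/ca meet in 0. 0c->1: ok.
ba: 1a undefined. 1a->0: no, a/ca meet in 0. 1a->1: ok.
bb: 1b undefined. 1b->0: no, a/cb meet in 0. 1b->1: ok.
bc: 1c undefined. 1c->0: ok.
All examples now run through 2 states with every (state, symbol) defined. Accept strings end in {0}, Reject strings end in {1}; accept={0}.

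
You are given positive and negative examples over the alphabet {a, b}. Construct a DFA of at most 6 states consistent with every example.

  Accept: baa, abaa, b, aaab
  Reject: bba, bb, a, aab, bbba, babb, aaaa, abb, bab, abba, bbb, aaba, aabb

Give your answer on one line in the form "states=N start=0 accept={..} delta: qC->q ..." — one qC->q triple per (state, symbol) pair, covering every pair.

states=4 start=0 accept={0,2} delta: 0a->1 0b->2 1a->3 1b->1 2a->2 2b->1 3a->0 3b->1

Fold the examples into a partial DFA from state 0: repeatedly fix the first undefined (state, symbol) met by the shortest-then-alphabetical prefix, trying targets in increasing order and rejecting any under which an Accept and a Reject string meet in one state with the same remainder; add a state when all current targets are rejected. Accepting states are where Accept strings end.
a: 0a undefined. 0a->0: no, b/aab meet in 0 with "b" left. Open state 1: 0a->1.
b: 0b undefined. 0b->0: no, b/bb meet in 0. 0b->1: no, b/a meet in 1. Open state 2: 0b->2.
aa: 1a undefined. 1a->0: no, b/aab meet in 2. 1a->1: no, aaab/aab meet in 1 with "b" left. 1a->2: no, baa/aaaa meet in 2 with "aa" left. Open state 3: 1a->3.
ab: 1b undefined. 1b->0: no, b/abb meet in 2. 1b->1: ok.
ba: 2a undefined. 2a->0: no, baa/a meet in 1. 2a->1: no, baa/abba meet in 3. 2a->2: ok.
bb: 2b undefined. 2b->0: no, baa/bbba meet in 2. 2b->1: ok.
aaa: 3a undefined. 3a->0: ok.
aab: 3b undefined. 3b->0: no, baa/aabb meet in 2. 3b->1: ok.
All examples now run through 4 states with every (state, symbol) defined. Accept strings end in {0,2}, Reject strings end in {1,3}; accept={0,2}.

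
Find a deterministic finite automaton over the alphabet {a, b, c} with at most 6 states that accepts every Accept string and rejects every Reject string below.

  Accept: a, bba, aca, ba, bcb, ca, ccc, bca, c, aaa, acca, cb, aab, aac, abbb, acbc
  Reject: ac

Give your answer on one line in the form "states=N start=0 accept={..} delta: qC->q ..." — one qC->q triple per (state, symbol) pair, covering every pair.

states=3 start=0 accept={0,1} delta: 0a->1 0b->0 0c->0 1a->0 1b->0 1c->2 2a->0 2b->0 2c->0

Grow the machine one transition at a time. Run the examples from 0; the earliest place one falls off (shortest prefix, ties alphabetical) gets sent to the lowest-numbered state that keeps every Accept/Reject pair distinguishable — a pair clashes when both reach the same state with identical unread suffix — and to a fresh state only if none does.
a: 0a undefined. 0a->0: no, c/ac meet in 0 with "c" left. Open state 1: 0a->1.
b: 0b undefined. 0b->0: ok.
c: 0c undefined. 0c->0: ok.
aa: 1a undefined. 1a->0: ok.
ab: 1b undefined. 1b->0: ok.
ac: 1c undefined. 1c->0: no, bcb/ac meet in 0. 1c->1: no, a/ac meet in 1. Open state 2: 1c->2.
aca: 2a undefined. 2a->0: ok.
acb: 2b undefined. 2b->0: ok.
acc: 2c undefined. 2c->0: ok.
All examples now run through 3 states with every (state, symbol) defined. Accept strings end in {0,1}, Reject strings end in {2}; accept={0,1}.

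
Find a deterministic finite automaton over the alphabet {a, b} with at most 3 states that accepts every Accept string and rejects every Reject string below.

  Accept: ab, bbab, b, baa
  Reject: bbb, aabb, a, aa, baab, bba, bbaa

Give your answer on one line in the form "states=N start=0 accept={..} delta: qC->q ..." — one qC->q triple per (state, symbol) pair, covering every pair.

states=3 start=0 accept={1} delta: 0a->0 0b->1 1a->1 1b->2 2a->0 2b->0

Fold the examples into a partial DFA from state 0: repeatedly fix the first undefined (state, symbol) met by the shortest-then-alphabetical prefix, trying targets in increasing order and rejecting any under which an Accept and a Reject string meet in one state with the same remainder; add a state when all current targets are rejected. Accepting states are where Accept strings end.
a: 0a undefined. 0a->0: ok.
b: 0b undefined. 0b->0: no, ab/bbb meet in 0. Open state 1: 0b->1.
ba: 1a undefined. 1a->0: no, ab/baab meet in 1. 1a->1: ok.
bb: 1b undefined. 1b->0: no, ab/bbb meet in 1. 1b->1: no, ab/bbb meet in 1. Open state 2: 1b->2.
bba: 2a undefined. 2a->0: ok.
bbb: 2b undefined. 2b->0: ok.
All examples now run through 3 states with every (state, symbol) defined. Accept strings end in {1}, Reject strings end in {0,2}; accept={1}.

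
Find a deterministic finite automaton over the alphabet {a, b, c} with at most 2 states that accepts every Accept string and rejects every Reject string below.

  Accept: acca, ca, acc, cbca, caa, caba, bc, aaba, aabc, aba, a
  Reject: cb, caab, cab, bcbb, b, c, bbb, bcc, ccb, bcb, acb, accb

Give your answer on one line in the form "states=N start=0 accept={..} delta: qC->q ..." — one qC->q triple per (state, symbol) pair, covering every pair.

Grow the machine one transition at a time. Run the examples from 0; the earliest place one falls off (shortest prefix, ties alphabetical) gets sent to the lowest-numbered state that keeps every Accept/Reject pair distinguishable — a pair clashes when both reach the same state with identical unread suffix — and to a fresh state only if none does.
a: 0a undefined. 0a->0: ok.
b: 0b undefined. 0b->0: no, acc/bcc meet in 0 with "cc" left. Open state 1: 0b->1.
c: 0c undefined. 0c->0: no, acca/c meet in 0. 0c->1: ok.
bb: 1b undefined. 1b->0: no, a/cb meet in 0. 1b->1: ok.
bc: 1c undefined. 1c->0: ok.
ca: 1a undefined. 1a->0: ok.
All examples now run through 2 states with every (state, symbol) defined. Accept strings end in {0}, Reject strings end in {1}; accept={0}.

states=2 start=0 accept={0} delta: 0a->0 0b->1 0c->1 1a->0 1b->1 1c->0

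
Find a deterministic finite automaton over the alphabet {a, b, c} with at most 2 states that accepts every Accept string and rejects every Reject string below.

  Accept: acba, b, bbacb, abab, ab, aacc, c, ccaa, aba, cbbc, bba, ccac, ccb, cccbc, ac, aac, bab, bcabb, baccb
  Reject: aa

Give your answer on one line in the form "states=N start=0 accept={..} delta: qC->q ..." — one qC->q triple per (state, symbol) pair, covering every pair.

State merging on the prefix tree: take the shortest (then alphabetical) example prefix whose next move is undefined and point that move at state 0, else 1, else 2, ...; a target is out if some Accept/Reject pair would then sit in one state with the same input left (inseparable). If every existing state is out, open a new one.
a: 0a undefined. 0a->0: ok.
b: 0b undefined. 0b->0: no, b/aa meet in 0. Open state 1: 0b->1.
c: 0c undefined. 0c->0: no, aacc/aa meet in 0. 0c->1: ok.
ba: 1a undefined. 1a->0: no, aba/aa meet in 0. 1a->1: ok.
bb: 1b undefined. 1b->0: no, acba/aa meet in 0. 1b->1: ok.
bc: 1c undefined. 1c->0: no, aacc/aa meet in 0. 1c->1: ok.
All examples now run through 2 states with every (state, symbol) defined. Accept strings end in {1}, Reject strings end in {0}; accept={1}.

states=2 start=0 accept={1} delta: 0a->0 0b->1 0c->1 1a->1 1b->1 1c->1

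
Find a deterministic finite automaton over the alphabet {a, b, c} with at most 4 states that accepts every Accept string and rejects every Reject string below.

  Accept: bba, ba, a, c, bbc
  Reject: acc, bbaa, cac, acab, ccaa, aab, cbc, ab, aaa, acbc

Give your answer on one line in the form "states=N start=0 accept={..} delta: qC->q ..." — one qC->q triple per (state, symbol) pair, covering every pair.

states=3 start=0 accept={1} delta: 0a->1 0b->0 0c->1 1a->2 1b->2 1c->2 2a->2 2b->2 2c->0

State merging on the prefix tree: take the shortest (then alphabetical) example prefix whose next move is undefined and point that move at state 0, else 1, else 2, ...; a target is out if some Accept/Reject pair would then sit in one state with the same input left (inseparable). If every existing state is out, open a new one.
a: 0a undefined. 0a->0: no, a/aaa meet in 0. Open state 1: 0a->1.
b: 0b undefined. 0b->0: ok.
c: 0c undefined. 0c->0: no, c/cbc meet in 0. 0c->1: ok.
aa: 1a undefined. 1a->0: no, bba/cac meet in 1. 1a->1: no, bba/bbaa meet in 1. Open state 2: 1a->2.
ab: 1b undefined. 1b->0: no, bba/cbc meet in 1. 1b->1: no, bba/ab meet in 1. 1b->2: ok.
ac: 1c undefined. 1c->0: no, bba/acc meet in 1. 1c->1: no, bba/acc meet in 1. 1c->2: ok.
aaa: 2a undefined. 2a->0: no, bba/ccaa meet in 1. 2a->1: no, bba/aaa meet in 1. 2a->2: ok.
aab: 2b undefined. 2b->0: no, bba/acbc meet in 1. 2b->1: no, bba/acab meet in 1. 2b->2: ok.
acc: 2c undefined. 2c->0: ok.
All examples now run through 3 states with every (state, symbol) defined. Accept strings end in {1}, Reject strings end in {0,2}; accept={1}.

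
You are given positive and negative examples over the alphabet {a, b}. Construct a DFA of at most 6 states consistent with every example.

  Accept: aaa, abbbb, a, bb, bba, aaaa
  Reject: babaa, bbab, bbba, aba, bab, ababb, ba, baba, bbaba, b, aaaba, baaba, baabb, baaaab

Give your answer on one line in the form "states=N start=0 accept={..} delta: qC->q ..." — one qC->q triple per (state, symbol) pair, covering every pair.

Fold the examples into a partial DFA from state 0: repeatedly fix the first undefined (state, symbol) met by the shortest-then-alphabetical prefix, trying targets in increasing order and rejecting any under which an Accept and a Reject string meet in one state with the same remainder; add a state when all current targets are rejected. Accepting states are where Accept strings end.
a: 0a undefined. 0a->0: ok.
b: 0b undefined. 0b->0: no, aaa/babaa meet in 0. Open state 1: 0b->1.
ba: 1a undefined. 1a->0: no, aaa/babaa meet in 0. 1a->1: no, bb/bab meet in 1 with "b" left. Open state 2: 1a->2.
bb: 1b undefined. 1b->0: ok.
baa: 2a undefined. 2a->0: no, aaa/baabb meet in 0. 2a->1: no, aaa/baaba meet in 0. 2a->2: ok.
bab: 2b undefined. 2b->0: no, aaa/babaa meet in 0. 2b->1: no, aaa/ababb meet in 0. 2b->2: ok.
All examples now run through 3 states with every (state, symbol) defined. Accept strings end in {0}, Reject strings end in {1,2}; accept={0}.

states=3 start=0 accept={0} delta: 0a->0 0b->1 1a->2 1b->0 2a->2 2b->2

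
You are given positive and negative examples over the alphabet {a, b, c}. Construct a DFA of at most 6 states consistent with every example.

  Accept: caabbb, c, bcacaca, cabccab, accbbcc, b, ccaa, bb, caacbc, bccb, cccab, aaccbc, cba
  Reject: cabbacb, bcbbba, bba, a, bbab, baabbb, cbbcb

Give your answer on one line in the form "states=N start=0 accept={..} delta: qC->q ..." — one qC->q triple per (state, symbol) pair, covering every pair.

Fold the examples into a partial DFA from state 0: repeatedly fix the first undefined (state, symbol) met by the shortest-then-alphabetical prefix, trying targets in increasing order and rejecting any under which an Accept and a Reject string meet in one state with the same remainder; add a state when all current targets are rejected. Accepting states are where Accept strings end.
a: 0a undefined. 0a->0: ok.
b: 0b undefined. 0b->0: no, b/bba meet in 0. Open state 1: 0b->1.
c: 0c undefined. 0c->0: no, c/a meet in 0. 0c->1: no, caabbb/baabbb meet in 1 with "aabbb" left. Open state 2: 0c->2.
ba: 1a undefined. 1a->0: ok.
bb: 1b undefined. 1b->0: no, b/bbab meet in 1. 1b->1: no, b/bbab meet in 1. 1b->2: ok.
bc: 1c undefined. 1c->0: no, bccb/baabbb meet in 2 with "b" left. 1c->1: ok.
ca: 2a undefined. 2a->0: no, caabbb/cabbacb meet in 2 with "b" left. 2a->1: no, caabbb/baabbb meet in 2 with "b" left. 2a->2: no, c/bba meet in 2. Open state 3: 2a->3.
cb: 2b undefined. 2b->0: no, c/cbbcb meet in 2. 2b->1: no, b/baabbb meet in 1. 2b->2: no, c/baabbb meet in 2. 2b->3: ok.
cc: 2c undefined. 2c->0: no, ccaa/a meet in 0. 2c->1: no, ccaa/a meet in 0. 2c->2: no, cccab/bbab meet in 3 with "b" left. 2c->3: ok.
caa: 3a undefined. 3a->0: no, caabbb/bba meet in 3. 3a->1: no, caabbb/bbab meet in 3 with "b" left. 3a->2: no, ccaa/bba meet in 3. 3a->3: no, ccaa/bba meet in 3. Open state 4: 3a->4.
cab: 3b undefined. 3b->0: ok.
ccc: 3c undefined. 3c->0: no, bcacaca/bcbbba meet in 0. 3c->1: no, bcacaca/bcbbba meet in 0. 3c->2: no, bcacaca/cabbacb meet in 3. 3c->3: ok.
caab: 4b undefined. 4b->0: no, cabccab/bcbbba meet in 0. 4b->1: no, caabbb/cabbacb meet in 3. 4b->2: no, caabbb/bcbbba meet in 0. 4b->3: no, cabccab/cabbacb meet in 3. 4b->4: ok.
caac: 4c undefined. 4c->0: ok.
ccaa: 4a undefined. 4a->0: no, ccaa/bcbbba meet in 0. 4a->1: ok.
All examples now run through 5 states with every (state, symbol) defined. Accept strings end in {1,2,4}, Reject strings end in {0,3}; accept={1,2,4}.

states=5 start=0 accept={1,2,4} delta: 0a->0 0b->1 0c->2 1a->0 1b->2 1c->1 2a->3 2b->3 2c->3 3a->4 3b->0 3c->3 4a->1 4b->4 4c->0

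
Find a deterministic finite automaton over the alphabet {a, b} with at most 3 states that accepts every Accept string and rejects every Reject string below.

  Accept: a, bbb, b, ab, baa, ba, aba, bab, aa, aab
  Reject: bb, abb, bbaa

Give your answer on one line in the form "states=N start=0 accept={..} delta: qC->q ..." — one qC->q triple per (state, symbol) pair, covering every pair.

states=3 start=0 accept={0,1} delta: 0a->0 0b->1 1a->0 1b->2 2a->2 2b->0

Grow the machine one transition at a time. Run the examples from 0; the earliest place one falls off (shortest prefix, ties alphabetical) gets sent to the lowest-numbered state that keeps every Accept/Reject pair distinguishable — a pair clashes when both reach the same state with identical unread suffix — and to a fresh state only if none does.
a: 0a undefined. 0a->0: ok.
b: 0b undefined. 0b->0: no, a/bb meet in 0. Open state 1: 0b->1.
ba: 1a undefined. 1a->0: ok.
bb: 1b undefined. 1b->0: no, a/bb meet in 0. 1b->1: no, a/bbaa meet in 0. Open state 2: 1b->2.
bba: 2a undefined. 2a->0: no, a/bbaa meet in 0. 2a->1: no, a/bbaa meet in 0. 2a->2: ok.
bbb: 2b undefined. 2b->0: ok.
All examples now run through 3 states with every (state, symbol) defined. Accept strings end in {0,1}, Reject strings end in {2}; accept={0,1}.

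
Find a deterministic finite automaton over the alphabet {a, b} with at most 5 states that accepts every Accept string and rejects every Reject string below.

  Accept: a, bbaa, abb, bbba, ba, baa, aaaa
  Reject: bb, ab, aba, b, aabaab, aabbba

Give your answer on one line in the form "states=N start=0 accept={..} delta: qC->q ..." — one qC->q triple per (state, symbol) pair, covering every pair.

Fold the examples into a partial DFA from state 0: repeatedly fix the first undefined (state, symbol) met by the shortest-then-alphabetical prefix, trying targets in increasing order and rejecting any under which an Accept and a Reject string meet in one state with the same remainder; add a state when all current targets are rejected. Accepting states are where Accept strings end.
a: 0a undefined. 0a->0: no, abb/bb meet in 0 with "bb" left. Open state 1: 0a->1.
b: 0b undefined. 0b->0: ok.
aa: 1a undefined. 1a->0: no, a/aabbba meet in 1. 1a->1: ok.
ab: 1b undefined. 1b->0: no, a/aba meet in 1. 1b->1: no, a/ab meet in 1. Open state 2: 1b->2.
aba: 2a undefined. 2a->0: ok.
abb: 2b undefined. 2b->0: no, a/aabbba meet in 1. 2b->1: ok.
All examples now run through 3 states with every (state, symbol) defined. Accept strings end in {1}, Reject strings end in {0,2}; accept={1}.

states=3 start=0 accept={1} delta: 0a->1 0b->0 1a->1 1b->2 2a->0 2b->1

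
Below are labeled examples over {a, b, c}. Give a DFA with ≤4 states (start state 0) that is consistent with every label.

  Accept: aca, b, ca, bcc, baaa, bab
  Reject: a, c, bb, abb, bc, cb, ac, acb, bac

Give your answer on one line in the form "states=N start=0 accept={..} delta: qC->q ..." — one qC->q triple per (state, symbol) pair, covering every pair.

states=4 start=0 accept={1,3} delta: 0a->0 0b->1 0c->2 1a->3 1b->0 1c->2 2a->1 2b->0 2c->1 3a->1 3b->1 3c->0

State merging on the prefix tree: take the shortest (then alphabetical) example prefix whose next move is undefined and point that move at state 0, else 1, else 2, ...; a target is out if some Accept/Reject pair would then sit in one state with the same input left (inseparable). If every existing state is out, open a new one.
a: 0a undefined. 0a->0: ok.
b: 0b undefined. 0b->0: no, b/a meet in 0. Open state 1: 0b->1.
c: 0c undefined. 0c->0: no, aca/a meet in 0. 0c->1: no, b/c meet in 1. Open state 2: 0c->2.
ba: 1a undefined. 1a->0: no, baaa/a meet in 0. 1a->1: no, bab/bb meet in 1 with "b" left. 1a->2: no, bab/cb meet in 2 with "b" left. Open state 3: 1a->3.
bb: 1b undefined. 1b->0: ok.
bc: 1c undefined. 1c->0: no, bcc/c meet in 2. 1c->1: no, b/bc meet in 1. 1c->2: ok.
ca: 2a undefined. 2a->0: no, aca/a meet in 0. 2a->1: ok.
cb: 2b undefined. 2b->0: ok.
baa: 3a undefined. 3a->0: no, baaa/a meet in 0. 3a->1: ok.
bab: 3b undefined. 3b->0: no, bab/a meet in 0. 3b->1: ok.
bac: 3c undefined. 3c->0: ok.
bcc: 2c undefined. 2c->0: no, bcc/a meet in 0. 2c->1: ok.
All examples now run through 4 states with every (state, symbol) defined. Accept strings end in {1,3}, Reject strings end in {0,2}; accept={1,3}.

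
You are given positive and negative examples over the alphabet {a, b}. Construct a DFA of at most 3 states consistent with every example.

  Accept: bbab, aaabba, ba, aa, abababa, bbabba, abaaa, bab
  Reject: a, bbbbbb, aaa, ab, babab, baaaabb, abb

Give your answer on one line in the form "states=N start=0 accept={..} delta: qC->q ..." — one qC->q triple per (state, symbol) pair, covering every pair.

Fold the examples into a partial DFA from state 0: repeatedly fix the first undefined (state, symbol) met by the shortest-then-alphabetical prefix, trying targets in increasing order and rejecting any under which an Accept and a Reject string meet in one state with the same remainder; add a state when all current targets are rejected. Accepting states are where Accept strings end.
a: 0a undefined. 0a->0: no, aa/a meet in 0. Open state 1: 0a->1.
b: 0b undefined. 0b->0: no, bbab/ab meet in 1 with "b" left. 0b->1: ok.
aa: 1a undefined. 1a->0: no, bab/a meet in 1. 1a->1: no, bbab/babab meet in 1 with "bab" left. Open state 2: 1a->2.
ab: 1b undefined. 1b->0: no, bbab/bbbbbb meet in 0. 1b->1: ok.
aaa: 2a undefined. 2a->0: no, abaaa/a meet in 1. 2a->1: ok.
bab: 2b undefined. 2b->0: ok.
All examples now run through 3 states with every (state, symbol) defined. Accept strings end in {0,2}, Reject strings end in {1}; accept={0,2}.

states=3 start=0 accept={0,2} delta: 0a->1 0b->1 1a->2 1b->1 2a->1 2b->0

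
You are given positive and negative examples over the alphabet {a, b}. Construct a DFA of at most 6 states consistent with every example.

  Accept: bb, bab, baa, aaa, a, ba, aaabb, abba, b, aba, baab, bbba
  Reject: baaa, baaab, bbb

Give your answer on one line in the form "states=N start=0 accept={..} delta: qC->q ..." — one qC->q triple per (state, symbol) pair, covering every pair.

Grow the machine one transition at a time. Run the examples from 0; the earliest place one falls off (shortest prefix, ties alphabetical) gets sent to the lowest-numbered state that keeps every Accept/Reject pair distinguishable — a pair clashes when both reach the same state with identical unread suffix — and to a fresh state only if none does.
a: 0a undefined. 0a->0: ok.
b: 0b undefined. 0b->0: no, bb/baaa meet in 0. Open state 1: 0b->1.
ba: 1a undefined. 1a->0: no, bab/baaab meet in 1. 1a->1: no, bb/baaab meet in 1 with "b" left. Open state 2: 1a->2.
bb: 1b undefined. 1b->0: no, b/bbb meet in 1. 1b->1: no, bb/bbb meet in 1. 1b->2: no, bab/bbb meet in 2 with "b" left. Open state 3: 1b->3.
baa: 2a undefined. 2a->0: no, baa/baaa meet in 0. 2a->1: no, bab/baaab meet in 2 with "b" left. 2a->2: no, bab/baaab meet in 2 with "b" left. 2a->3: no, abba/baaa meet in 3 with "a" left. Open state 4: 2a->4.
bab: 2b undefined. 2b->0: ok.
bbb: 3b undefined. 3b->0: no, bab/bbb meet in 0. 3b->1: no, b/bbb meet in 1. 3b->2: no, ba/bbb meet in 2. 3b->3: no, bb/bbb meet in 3. 3b->4: no, baa/bbb meet in 4. Open state 5: 3b->5.
abba: 3a undefined. 3a->0: ok.
baaa: 4a undefined. 4a->0: no, bab/baaa meet in 0. 4a->1: no, bb/baaab meet in 3. 4a->2: no, bab/baaab meet in 0. 4a->3: no, bb/baaa meet in 3. 4a->4: no, baa/baaa meet in 4. 4a->5: ok.
baab: 4b undefined. 4b->0: ok.
bbba: 5a undefined. 5a->0: ok.
baaab: 5b undefined. 5b->0: no, bab/baaab meet in 0. 5b->1: no, b/baaab meet in 1. 5b->2: no, ba/baaab meet in 2. 5b->3: no, bb/baaab meet in 3. 5b->4: no, baa/baaab meet in 4. 5b->5: ok.
All examples now run through 6 states with every (state, symbol) defined. Accept strings end in {0,1,2,3,4}, Reject strings end in {5}; accept={0,1,2,3,4}.

states=6 start=0 accept={0,1,2,3,4} delta: 0a->0 0b->1 1a->2 1b->3 2a->4 2b->0 3a->0 3b->5 4a->5 4b->0 5a->0 5b->5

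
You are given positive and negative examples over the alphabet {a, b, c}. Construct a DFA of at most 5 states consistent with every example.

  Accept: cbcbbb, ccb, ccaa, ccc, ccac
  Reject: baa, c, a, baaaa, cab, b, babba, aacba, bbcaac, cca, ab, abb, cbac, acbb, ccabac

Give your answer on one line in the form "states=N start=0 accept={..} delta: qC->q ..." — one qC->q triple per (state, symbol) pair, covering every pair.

states=4 start=0 accept={2} delta: 0a->0 0b->0 0c->1 1a->0 1b->1 1c->2 2a->3 2b->2 2c->2 3a->2 3b->0 3c->2

State merging on the prefix tree: take the shortest (then alphabetical) example prefix whose next move is undefined and point that move at state 0, else 1, else 2, ...; a target is out if some Accept/Reject pair would then sit in one state with the same input left (inseparable). If every existing state is out, open a new one.
a: 0a undefined. 0a->0: ok.
b: 0b undefined. 0b->0: ok.
c: 0c undefined. 0c->0: no, cbcbbb/baa meet in 0. Open state 1: 0c->1.
ca: 1a undefined. 1a->0: ok.
cb: 1b undefined. 1b->0: no, cbcbbb/baa meet in 0. 1b->1: ok.
cc: 1c undefined. 1c->0: no, cbcbbb/baa meet in 0. 1c->1: no, cbcbbb/c meet in 1. Open state 2: 1c->2.
cca: 2a undefined. 2a->0: no, ccaa/baa meet in 0. 2a->1: no, ccaa/baa meet in 0. 2a->2: no, ccaa/cca meet in 2. Open state 3: 2a->3.
ccb: 2b undefined. 2b->0: no, cbcbbb/baa meet in 0. 2b->1: no, cbcbbb/c meet in 1. 2b->2: ok.
ccc: 2c undefined. 2c->0: no, ccc/baa meet in 0. 2c->1: no, ccc/c meet in 1. 2c->2: ok.
ccaa: 3a undefined. 3a->0: no, ccaa/baa meet in 0. 3a->1: no, ccaa/c meet in 1. 3a->2: ok.
ccab: 3b undefined. 3b->0: ok.
ccac: 3c undefined. 3c->0: no, ccac/baa meet in 0. 3c->1: no, ccac/c meet in 1. 3c->2: ok.
All examples now run through 4 states with every (state, symbol) defined. Accept strings end in {2}, Reject strings end in {0,1,3}; accept={2}.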